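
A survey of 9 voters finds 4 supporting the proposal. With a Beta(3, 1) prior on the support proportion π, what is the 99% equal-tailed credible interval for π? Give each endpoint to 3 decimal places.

[0.209, 0.848]

Posterior: Beta(3+4, 1+5) = Beta(7, 6).
Equal-tailed 99% interval: the 0.005 and 0.995 quantiles of Beta(7, 6).
Posterior mean ≈ 0.538, SD ≈ 0.133; a Normal approximation gives roughly [0.195, 0.882].
Exact: F⁻¹(0.005) = 0.209; F⁻¹(0.995) = 0.848.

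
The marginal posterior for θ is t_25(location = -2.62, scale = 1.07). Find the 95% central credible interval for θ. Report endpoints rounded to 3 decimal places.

The t_25 distribution is symmetric; the 95% interval is -2.62 ± t·1.07 with t_{0.975,25} = 2.060.
Half-width: 2.060 × 1.07 = 2.204.
-2.62 − 2.204 = -4.824; -2.62 + 2.204 = -0.416.

[-4.824, -0.416]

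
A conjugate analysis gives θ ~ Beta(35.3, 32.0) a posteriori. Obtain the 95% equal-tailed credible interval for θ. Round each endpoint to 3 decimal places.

Posterior: Beta(35.3, 32.0).
Equal-tailed 95% interval: the 0.025 and 0.975 quantiles of Beta(35.3, 32.0).
Posterior mean ≈ 0.525, SD ≈ 0.060; a Normal approximation gives roughly [0.406, 0.643].
Exact: F⁻¹(0.025) = 0.406; F⁻¹(0.975) = 0.642.

[0.406, 0.642]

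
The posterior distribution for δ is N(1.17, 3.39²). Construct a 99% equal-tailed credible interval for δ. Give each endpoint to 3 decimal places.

[-7.562, 9.902]

The posterior is symmetric, so the 99% equal-tailed interval is δ = 1.17 ± z·3.39 with z = 2.576.
Half-width: 2.576 × 3.39 = 8.732.
1.17 − 8.732 = -7.562; 1.17 + 8.732 = 9.902.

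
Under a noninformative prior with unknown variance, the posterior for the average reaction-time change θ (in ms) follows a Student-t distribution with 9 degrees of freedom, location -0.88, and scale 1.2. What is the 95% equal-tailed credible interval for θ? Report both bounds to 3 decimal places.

[-3.595, 1.835]

The t_9 distribution is symmetric; the 95% interval is -0.88 ± t·1.2 with t_{0.975,9} = 2.262.
Half-width: 2.262 × 1.2 = 2.715.
-0.88 − 2.715 = -3.595; -0.88 + 2.715 = 1.835.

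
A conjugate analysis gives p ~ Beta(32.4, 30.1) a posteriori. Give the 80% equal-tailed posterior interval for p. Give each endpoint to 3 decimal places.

[0.437, 0.599]

Posterior: Beta(32.4, 30.1).
Equal-tailed 80% interval: the 0.1 and 0.9 quantiles of Beta(32.4, 30.1).
Posterior mean ≈ 0.518, SD ≈ 0.063; a Normal approximation gives roughly [0.438, 0.599].
Exact: F⁻¹(0.1) = 0.437; F⁻¹(0.9) = 0.599.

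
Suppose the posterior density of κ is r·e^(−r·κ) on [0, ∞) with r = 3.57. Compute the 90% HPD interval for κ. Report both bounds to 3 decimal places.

[0.000, 0.645]

The exponential density is strictly decreasing on [0, ∞), so the HPD interval is anchored at 0: [0, q] with P(κ ≤ q) = 0.90.
q = −ln(1 − 0.90) / 3.57 = 2.3026 / 3.57 = 0.645.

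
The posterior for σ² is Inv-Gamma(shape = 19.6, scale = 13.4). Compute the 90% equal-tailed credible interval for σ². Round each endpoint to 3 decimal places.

[0.489, 1.036]

Inverse-Gamma(19.6, 13.4) quantiles: F⁻¹(0.05) and F⁻¹(0.95).
Equivalently, 1/σ² ~ Gamma(19.6, rate = 13.4); invert its 0.95 and 0.05 quantiles.
Posterior mean ≈ 0.720, SD ≈ 0.172; a Normal approximation gives roughly [0.438, 1.003].
Exact: lower = 0.489; upper = 1.036.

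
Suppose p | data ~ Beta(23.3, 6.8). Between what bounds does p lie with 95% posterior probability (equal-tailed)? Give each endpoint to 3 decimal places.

Posterior: Beta(23.3, 6.8).
Equal-tailed 95% interval: the 0.025 and 0.975 quantiles of Beta(23.3, 6.8).
Posterior mean ≈ 0.774, SD ≈ 0.075; a Normal approximation gives roughly [0.627, 0.921].
Exact: F⁻¹(0.025) = 0.612; F⁻¹(0.975) = 0.902.

[0.612, 0.902]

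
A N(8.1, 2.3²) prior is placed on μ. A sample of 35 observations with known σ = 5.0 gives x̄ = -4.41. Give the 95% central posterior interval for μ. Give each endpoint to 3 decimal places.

Posterior precision = 1/2.3² + 35/5.0² = 0.1890 + 1.4000 = 1.5890, so posterior SD = 0.7933.
Posterior mean = (8.1/2.3² + 35·-4.41/5.0²) / 1.5890 = -2.9218.
Interval: -2.9218 ± 1.960 × 0.7933 → [-4.477, -1.367].

[-4.477, -1.367]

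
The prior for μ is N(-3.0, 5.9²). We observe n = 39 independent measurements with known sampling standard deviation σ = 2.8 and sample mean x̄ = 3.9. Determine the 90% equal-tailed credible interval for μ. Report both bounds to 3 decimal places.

Posterior precision = 1/5.9² + 39/2.8² = 0.0287 + 4.9745 = 5.0032, so posterior SD = 0.4471.
Posterior mean = (-3.0/5.9² + 39·3.9/2.8²) / 5.0032 = 3.8604.
Interval: 3.8604 ± 1.645 × 0.4471 → [3.125, 4.596].

[3.125, 4.596]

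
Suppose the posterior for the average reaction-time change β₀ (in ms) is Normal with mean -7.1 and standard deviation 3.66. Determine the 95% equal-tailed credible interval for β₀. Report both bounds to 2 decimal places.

The posterior is symmetric, so the 95% equal-tailed interval is β₀ = -7.1 ± z·3.66 with z = 1.960.
Half-width: 1.960 × 3.66 = 7.17.
-7.1 − 7.17 = -14.27; -7.1 + 7.17 = 0.07.

[-14.27, 0.07]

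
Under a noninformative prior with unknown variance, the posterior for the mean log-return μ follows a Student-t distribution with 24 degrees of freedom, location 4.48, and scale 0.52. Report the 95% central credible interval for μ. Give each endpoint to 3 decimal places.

The t_24 distribution is symmetric; the 95% interval is 4.48 ± t·0.52 with t_{0.975,24} = 2.064.
Half-width: 2.064 × 0.52 = 1.073.
4.48 − 1.073 = 3.407; 4.48 + 1.073 = 5.553.

[3.407, 5.553]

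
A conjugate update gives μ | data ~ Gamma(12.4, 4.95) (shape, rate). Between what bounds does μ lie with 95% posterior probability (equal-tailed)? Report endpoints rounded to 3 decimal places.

Posterior: Gamma(shape 12.4, rate 4.95).
Equal-tailed 95% interval: Gamma(12.4, 4.95) quantiles at 0.025 and 0.975.
Posterior mean ≈ 2.505, SD ≈ 0.711; a Normal approximation gives roughly [1.111, 3.899].
Exact: lower = 1.311; upper = 4.080.

[1.311, 4.080]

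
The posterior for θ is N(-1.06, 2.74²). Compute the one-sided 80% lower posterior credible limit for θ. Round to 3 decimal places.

Need L with P(θ ≥ L) = 0.80: L = -1.06 − z_{0.2}·2.74.
z = 0.842; L = -1.06 − 0.842 × 2.74 = -3.366.

-3.366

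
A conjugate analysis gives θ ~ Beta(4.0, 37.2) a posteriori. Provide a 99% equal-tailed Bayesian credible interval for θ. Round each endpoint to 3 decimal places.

Posterior: Beta(4.0, 37.2).
Equal-tailed 99% interval: the 0.005 and 0.995 quantiles of Beta(4.0, 37.2).
Posterior mean ≈ 0.097, SD ≈ 0.046; a Normal approximation gives roughly [-0.020, 0.214].
Exact: F⁻¹(0.005) = 0.017; F⁻¹(0.995) = 0.247.

[0.017, 0.247]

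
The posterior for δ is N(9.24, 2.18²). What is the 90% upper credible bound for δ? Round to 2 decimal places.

12.03

Need U with P(δ ≤ U) = 0.90: U = 9.24 + z_{0.1}·2.18.
z = 1.282; U = 9.24 + 1.282 × 2.18 = 12.03.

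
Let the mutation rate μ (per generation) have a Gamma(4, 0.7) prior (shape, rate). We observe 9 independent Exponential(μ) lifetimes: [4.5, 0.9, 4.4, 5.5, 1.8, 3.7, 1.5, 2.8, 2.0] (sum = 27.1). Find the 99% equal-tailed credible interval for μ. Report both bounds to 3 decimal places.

[0.201, 0.869]

Posterior: Gamma(4+9, 0.7+27.1) = Gamma(13, 27.8) (shape, rate).
Equal-tailed 99% interval: Gamma(13, 27.8) quantiles at 0.005 and 0.995.
Posterior mean ≈ 0.468, SD ≈ 0.130; a Normal approximation gives roughly [0.134, 0.802].
Exact: lower = 0.201; upper = 0.869.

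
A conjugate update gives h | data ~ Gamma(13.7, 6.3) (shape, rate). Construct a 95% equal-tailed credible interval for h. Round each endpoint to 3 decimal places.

[1.180, 3.468]

Posterior: Gamma(shape 13.7, rate 6.3).
Equal-tailed 95% interval: Gamma(13.7, 6.3) quantiles at 0.025 and 0.975.
Posterior mean ≈ 2.175, SD ≈ 0.588; a Normal approximation gives roughly [1.023, 3.326].
Exact: lower = 1.180; upper = 3.468.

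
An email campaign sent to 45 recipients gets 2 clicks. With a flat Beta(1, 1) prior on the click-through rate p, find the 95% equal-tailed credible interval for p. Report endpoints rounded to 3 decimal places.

[0.014, 0.148]

Posterior: Beta(1+2, 1+43) = Beta(3, 44).
Equal-tailed 95% interval: the 0.025 and 0.975 quantiles of Beta(3, 44).
Posterior mean ≈ 0.064, SD ≈ 0.035; a Normal approximation gives roughly [-0.005, 0.133].
Exact: F⁻¹(0.025) = 0.014; F⁻¹(0.975) = 0.148.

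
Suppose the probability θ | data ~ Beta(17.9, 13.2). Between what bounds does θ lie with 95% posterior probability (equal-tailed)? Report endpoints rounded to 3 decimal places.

[0.401, 0.741]

Posterior: Beta(17.9, 13.2).
Equal-tailed 95% interval: the 0.025 and 0.975 quantiles of Beta(17.9, 13.2).
Posterior mean ≈ 0.576, SD ≈ 0.087; a Normal approximation gives roughly [0.405, 0.747].
Exact: F⁻¹(0.025) = 0.401; F⁻¹(0.975) = 0.741.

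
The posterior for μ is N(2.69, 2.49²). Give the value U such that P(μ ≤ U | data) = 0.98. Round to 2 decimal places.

7.80

Need U with P(μ ≤ U) = 0.98: U = 2.69 + z_{0.02}·2.49.
z = 2.054; U = 2.69 + 2.054 × 2.49 = 7.80.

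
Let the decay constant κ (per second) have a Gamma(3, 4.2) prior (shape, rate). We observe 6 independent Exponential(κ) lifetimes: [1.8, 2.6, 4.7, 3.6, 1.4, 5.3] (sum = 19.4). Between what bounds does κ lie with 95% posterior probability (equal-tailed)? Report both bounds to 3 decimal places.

Posterior: Gamma(3+6, 4.2+19.4) = Gamma(9, 23.6) (shape, rate).
Equal-tailed 95% interval: Gamma(9, 23.6) quantiles at 0.025 and 0.975.
Posterior mean ≈ 0.381, SD ≈ 0.127; a Normal approximation gives roughly [0.132, 0.631].
Exact: lower = 0.174; upper = 0.668.

[0.174, 0.668]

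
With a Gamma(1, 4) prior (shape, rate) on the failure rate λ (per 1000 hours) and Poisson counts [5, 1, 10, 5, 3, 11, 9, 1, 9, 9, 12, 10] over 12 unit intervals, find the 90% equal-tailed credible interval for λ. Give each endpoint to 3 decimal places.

Posterior: Gamma(1+85, 4+12) = Gamma(86, 16) (shape, rate).
Equal-tailed 90% interval: Gamma(86, 16) quantiles at 0.05 and 0.95.
Posterior mean ≈ 5.375, SD ≈ 0.580; a Normal approximation gives roughly [4.422, 6.328].
Exact: lower = 4.458; upper = 6.363.

[4.458, 6.363]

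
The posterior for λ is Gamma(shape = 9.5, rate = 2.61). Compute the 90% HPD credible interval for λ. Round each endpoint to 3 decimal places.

[1.736, 5.480]

The posterior is unimodal and skewed, so the HPD interval has equal density at both endpoints and is the shortest 90% interval.
Solving f(1.736) = f(5.480) with F(5.480) − F(1.736) = 0.90 gives [1.736, 5.480].
For comparison, the equal-tailed interval is [1.938, 5.775]; the HPD is narrower and shifted toward the mode.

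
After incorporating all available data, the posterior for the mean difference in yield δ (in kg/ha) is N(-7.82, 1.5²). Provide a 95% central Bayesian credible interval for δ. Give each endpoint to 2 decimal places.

[-10.76, -4.88]

The posterior is symmetric, so the 95% equal-tailed interval is δ = -7.82 ± z·1.5 with z = 1.960.
Half-width: 1.960 × 1.5 = 2.94.
-7.82 − 2.94 = -10.76; -7.82 + 2.94 = -4.88.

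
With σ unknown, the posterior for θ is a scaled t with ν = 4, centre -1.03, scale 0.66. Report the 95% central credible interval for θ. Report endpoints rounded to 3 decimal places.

The t_4 distribution is symmetric; the 95% interval is -1.03 ± t·0.66 with t_{0.975,4} = 2.776.
Half-width: 2.776 × 0.66 = 1.832.
-1.03 − 1.832 = -2.862; -1.03 + 1.832 = 0.802.

[-2.862, 0.802]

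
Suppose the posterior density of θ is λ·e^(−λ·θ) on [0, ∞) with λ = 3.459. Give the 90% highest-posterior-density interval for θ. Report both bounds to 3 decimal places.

[0.000, 0.666]

The exponential density is strictly decreasing on [0, ∞), so the HPD interval is anchored at 0: [0, q] with P(θ ≤ q) = 0.90.
q = −ln(1 − 0.90) / 3.459 = 2.3026 / 3.459 = 0.666.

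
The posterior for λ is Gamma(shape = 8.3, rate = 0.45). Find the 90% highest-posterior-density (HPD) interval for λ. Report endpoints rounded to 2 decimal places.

The posterior is unimodal and skewed, so the HPD interval has equal density at both endpoints and is the shortest 90% interval.
Solving f(8.17) = f(28.36) with F(28.36) − F(8.17) = 0.90 gives [8.17, 28.36].
For comparison, the equal-tailed interval is [9.32, 30.08]; the HPD is narrower and shifted toward the mode.

[8.17, 28.36]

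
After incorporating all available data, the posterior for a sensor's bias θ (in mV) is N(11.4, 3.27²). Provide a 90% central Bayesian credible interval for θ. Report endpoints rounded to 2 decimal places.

[6.02, 16.78]

The posterior is symmetric, so the 90% equal-tailed interval is θ = 11.4 ± z·3.27 with z = 1.645.
Half-width: 1.645 × 3.27 = 5.38.
11.4 − 5.38 = 6.02; 11.4 + 5.38 = 16.78.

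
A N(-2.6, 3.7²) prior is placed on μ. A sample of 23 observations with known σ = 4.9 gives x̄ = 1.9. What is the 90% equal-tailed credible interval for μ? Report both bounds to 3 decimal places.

Posterior precision = 1/3.7² + 23/4.9² = 0.0730 + 0.9579 = 1.0310, so posterior SD = 0.9849.
Posterior mean = (-2.6/3.7² + 23·1.9/4.9²) / 1.0310 = 1.5812.
Interval: 1.5812 ± 1.645 × 0.9849 → [-0.039, 3.201].

[-0.039, 3.201]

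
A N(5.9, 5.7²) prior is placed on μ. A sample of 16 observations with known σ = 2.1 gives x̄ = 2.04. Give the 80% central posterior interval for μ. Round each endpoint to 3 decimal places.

Posterior precision = 1/5.7² + 16/2.1² = 0.0308 + 3.6281 = 3.6589, so posterior SD = 0.5228.
Posterior mean = (5.9/5.7² + 16·2.04/2.1²) / 3.6589 = 2.0725.
Interval: 2.0725 ± 1.282 × 0.5228 → [1.402, 2.742].

[1.402, 2.742]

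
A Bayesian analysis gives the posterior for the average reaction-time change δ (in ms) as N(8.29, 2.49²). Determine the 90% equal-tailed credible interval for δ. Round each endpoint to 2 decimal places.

[4.19, 12.39]

The posterior is symmetric, so the 90% equal-tailed interval is δ = 8.29 ± z·2.49 with z = 1.645.
Half-width: 1.645 × 2.49 = 4.10.
8.29 − 4.10 = 4.19; 8.29 + 4.10 = 12.39.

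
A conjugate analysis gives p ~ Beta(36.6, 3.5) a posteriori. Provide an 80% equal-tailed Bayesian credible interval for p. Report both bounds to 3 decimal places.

[0.853, 0.963]

Posterior: Beta(36.6, 3.5).
Equal-tailed 80% interval: the 0.1 and 0.9 quantiles of Beta(36.6, 3.5).
Posterior mean ≈ 0.913, SD ≈ 0.044; a Normal approximation gives roughly [0.856, 0.969].
Exact: F⁻¹(0.1) = 0.853; F⁻¹(0.9) = 0.963.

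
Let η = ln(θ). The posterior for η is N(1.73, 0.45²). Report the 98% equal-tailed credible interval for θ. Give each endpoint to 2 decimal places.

On the log scale the 98% interval is 1.73 ± 2.326 × 0.45 = [0.6831, 2.7769].
Exponentiate: [e^0.6831, e^2.7769] = [1.98, 16.07].

[1.98, 16.07]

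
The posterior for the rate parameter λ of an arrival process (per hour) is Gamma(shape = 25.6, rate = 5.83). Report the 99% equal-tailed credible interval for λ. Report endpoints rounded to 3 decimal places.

Posterior: Gamma(shape 25.6, rate 5.83).
Equal-tailed 99% interval: Gamma(25.6, 5.83) quantiles at 0.005 and 0.995.
Posterior mean ≈ 4.391, SD ≈ 0.868; a Normal approximation gives roughly [2.156, 6.627].
Exact: lower = 2.477; upper = 6.947.

[2.477, 6.947]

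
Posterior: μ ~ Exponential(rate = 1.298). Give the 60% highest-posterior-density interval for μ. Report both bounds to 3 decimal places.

The exponential density is strictly decreasing on [0, ∞), so the HPD interval is anchored at 0: [0, q] with P(μ ≤ q) = 0.60.
q = −ln(1 − 0.60) / 1.298 = 0.9163 / 1.298 = 0.706.

[0.000, 0.706]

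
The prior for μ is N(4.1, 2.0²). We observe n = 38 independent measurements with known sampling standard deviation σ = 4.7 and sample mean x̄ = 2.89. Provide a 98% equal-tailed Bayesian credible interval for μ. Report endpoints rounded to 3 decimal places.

Posterior precision = 1/2.0² + 38/4.7² = 0.2500 + 1.7202 = 1.9702, so posterior SD = 0.7124.
Posterior mean = (4.1/2.0² + 38·2.89/4.7²) / 1.9702 = 3.0435.
Interval: 3.0435 ± 2.326 × 0.7124 → [1.386, 4.701].

[1.386, 4.701]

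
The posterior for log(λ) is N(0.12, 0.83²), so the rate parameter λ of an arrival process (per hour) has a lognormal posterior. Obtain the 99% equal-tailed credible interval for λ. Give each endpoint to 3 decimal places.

[0.133, 9.563]

On the log scale the 99% interval is 0.12 ± 2.576 × 0.83 = [-2.0179, 2.2579].
Exponentiate: [e^-2.0179, e^2.2579] = [0.133, 9.563].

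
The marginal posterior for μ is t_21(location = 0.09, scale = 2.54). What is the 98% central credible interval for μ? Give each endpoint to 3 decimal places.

[-6.305, 6.485]

The t_21 distribution is symmetric; the 98% interval is 0.09 ± t·2.54 with t_{0.99,21} = 2.518.
Half-width: 2.518 × 2.54 = 6.395.
0.09 − 6.395 = -6.305; 0.09 + 6.395 = 6.485.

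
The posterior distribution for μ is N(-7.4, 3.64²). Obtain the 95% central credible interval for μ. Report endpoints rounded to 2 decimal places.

[-14.53, -0.27]

The posterior is symmetric, so the 95% equal-tailed interval is μ = -7.4 ± z·3.64 with z = 1.960.
Half-width: 1.960 × 3.64 = 7.13.
-7.4 − 7.13 = -14.53; -7.4 + 7.13 = -0.27.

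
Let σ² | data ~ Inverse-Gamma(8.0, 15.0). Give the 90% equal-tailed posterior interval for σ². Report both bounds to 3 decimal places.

Inverse-Gamma(8.0, 15.0) quantiles: F⁻¹(0.05) and F⁻¹(0.95).
Equivalently, 1/σ² ~ Gamma(8.0, rate = 15.0); invert its 0.95 and 0.05 quantiles.
Posterior mean ≈ 2.143, SD ≈ 0.875; a Normal approximation gives roughly [0.704, 3.582].
Exact: lower = 1.141; upper = 3.768.

[1.141, 3.768]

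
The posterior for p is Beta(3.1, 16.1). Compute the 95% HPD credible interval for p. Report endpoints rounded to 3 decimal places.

The posterior is unimodal and skewed, so the HPD interval has equal density at both endpoints and is the shortest 95% interval.
Solving f(0.023) = f(0.322) with F(0.322) − F(0.023) = 0.95 gives [0.023, 0.322].
For comparison, the equal-tailed interval is [0.038, 0.351]; the HPD is narrower and shifted toward the mode.

[0.023, 0.322]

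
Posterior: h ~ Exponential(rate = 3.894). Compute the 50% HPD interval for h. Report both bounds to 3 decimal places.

The exponential density is strictly decreasing on [0, ∞), so the HPD interval is anchored at 0: [0, q] with P(h ≤ q) = 0.50.
q = −ln(1 − 0.50) / 3.894 = 0.6931 / 3.894 = 0.178.

[0.000, 0.178]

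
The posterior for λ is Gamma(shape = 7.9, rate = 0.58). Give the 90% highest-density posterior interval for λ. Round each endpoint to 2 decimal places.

The posterior is unimodal and skewed, so the HPD interval has equal density at both endpoints and is the shortest 90% interval.
Solving f(5.86) = f(21.11) with F(21.11) − F(5.86) = 0.90 gives [5.86, 21.11].
For comparison, the equal-tailed interval is [6.74, 22.45]; the HPD is narrower and shifted toward the mode.

[5.86, 21.11]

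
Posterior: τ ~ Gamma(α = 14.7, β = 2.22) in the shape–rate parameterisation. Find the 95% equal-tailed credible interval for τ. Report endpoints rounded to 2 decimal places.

[3.68, 10.41]

Posterior: Gamma(shape 14.7, rate 2.22).
Equal-tailed 95% interval: Gamma(14.7, 2.22) quantiles at 0.025 and 0.975.
Posterior mean ≈ 6.62, SD ≈ 1.73; a Normal approximation gives roughly [3.24, 10.01].
Exact: lower = 3.68; upper = 10.41.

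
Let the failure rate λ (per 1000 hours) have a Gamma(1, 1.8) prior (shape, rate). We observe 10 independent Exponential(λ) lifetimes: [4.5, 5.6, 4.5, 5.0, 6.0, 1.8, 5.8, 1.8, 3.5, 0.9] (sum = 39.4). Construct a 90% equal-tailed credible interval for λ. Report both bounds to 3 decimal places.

[0.150, 0.412]

Posterior: Gamma(1+10, 1.8+39.4) = Gamma(11, 41.2) (shape, rate).
Equal-tailed 90% interval: Gamma(11, 41.2) quantiles at 0.05 and 0.95.
Posterior mean ≈ 0.267, SD ≈ 0.081; a Normal approximation gives roughly [0.135, 0.399].
Exact: lower = 0.150; upper = 0.412.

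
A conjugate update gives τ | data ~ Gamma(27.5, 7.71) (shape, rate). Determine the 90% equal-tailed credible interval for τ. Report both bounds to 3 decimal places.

Posterior: Gamma(shape 27.5, rate 7.71).
Equal-tailed 90% interval: Gamma(27.5, 7.71) quantiles at 0.05 and 0.95.
Posterior mean ≈ 3.567, SD ≈ 0.680; a Normal approximation gives roughly [2.448, 4.686].
Exact: lower = 2.526; upper = 4.754.

[2.526, 4.754]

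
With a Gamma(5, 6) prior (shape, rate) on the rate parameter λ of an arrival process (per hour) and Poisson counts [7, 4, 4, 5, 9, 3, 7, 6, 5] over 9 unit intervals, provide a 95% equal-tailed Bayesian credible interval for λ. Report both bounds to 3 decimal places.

Posterior: Gamma(5+50, 6+9) = Gamma(55, 15) (shape, rate).
Equal-tailed 95% interval: Gamma(55, 15) quantiles at 0.025 and 0.975.
Posterior mean ≈ 3.667, SD ≈ 0.494; a Normal approximation gives roughly [2.698, 4.636].
Exact: lower = 2.762; upper = 4.697.

[2.762, 4.697]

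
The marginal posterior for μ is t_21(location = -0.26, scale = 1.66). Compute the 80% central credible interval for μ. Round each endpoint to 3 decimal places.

[-2.456, 1.936]

The t_21 distribution is symmetric; the 80% interval is -0.26 ± t·1.66 with t_{0.9,21} = 1.323.
Half-width: 1.323 × 1.66 = 2.196.
-0.26 − 2.196 = -2.456; -0.26 + 2.196 = 1.936.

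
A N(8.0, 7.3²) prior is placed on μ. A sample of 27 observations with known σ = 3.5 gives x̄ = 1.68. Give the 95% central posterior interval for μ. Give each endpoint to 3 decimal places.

Posterior precision = 1/7.3² + 27/3.5² = 0.0188 + 2.2041 = 2.2228, so posterior SD = 0.6707.
Posterior mean = (8.0/7.3² + 27·1.68/3.5²) / 2.2228 = 1.7334.
Interval: 1.7334 ± 1.960 × 0.6707 → [0.419, 3.048].

[0.419, 3.048]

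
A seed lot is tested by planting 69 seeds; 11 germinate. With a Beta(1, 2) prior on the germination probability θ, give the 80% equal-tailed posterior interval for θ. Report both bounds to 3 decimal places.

Posterior: Beta(1+11, 2+58) = Beta(12, 60).
Equal-tailed 80% interval: the 0.1 and 0.9 quantiles of Beta(12, 60).
Posterior mean ≈ 0.167, SD ≈ 0.044; a Normal approximation gives roughly [0.111, 0.223].
Exact: F⁻¹(0.1) = 0.113; F⁻¹(0.9) = 0.224.

[0.113, 0.224]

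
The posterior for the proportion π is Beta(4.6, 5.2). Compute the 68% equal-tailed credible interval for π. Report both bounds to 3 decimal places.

Posterior: Beta(4.6, 5.2).
Equal-tailed 68% interval: the 0.16 and 0.84 quantiles of Beta(4.6, 5.2).
Posterior mean ≈ 0.469, SD ≈ 0.152; a Normal approximation gives roughly [0.318, 0.620].
Exact: F⁻¹(0.16) = 0.311; F⁻¹(0.84) = 0.628.

[0.311, 0.628]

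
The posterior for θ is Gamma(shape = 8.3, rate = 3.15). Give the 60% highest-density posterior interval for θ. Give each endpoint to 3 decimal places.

[1.662, 3.126]

The posterior is unimodal and skewed, so the HPD interval has equal density at both endpoints and is the shortest 60% interval.
Solving f(1.662) = f(3.126) with F(3.126) − F(1.662) = 0.60 gives [1.662, 3.126].
For comparison, the equal-tailed interval is [1.851, 3.358]; the HPD is narrower and shifted toward the mode.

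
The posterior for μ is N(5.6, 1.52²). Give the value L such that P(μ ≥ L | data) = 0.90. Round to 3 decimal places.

Need L with P(μ ≥ L) = 0.90: L = 5.6 − z_{0.1}·1.52.
z = 1.282; L = 5.6 − 1.282 × 1.52 = 3.652.

3.652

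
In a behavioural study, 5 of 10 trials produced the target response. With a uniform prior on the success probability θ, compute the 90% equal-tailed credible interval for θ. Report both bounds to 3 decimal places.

Posterior: Beta(1+5, 1+5) = Beta(6, 6).
Equal-tailed 90% interval: the 0.05 and 0.95 quantiles of Beta(6, 6).
Posterior mean ≈ 0.500, SD ≈ 0.139; a Normal approximation gives roughly [0.272, 0.728].
Exact: F⁻¹(0.05) = 0.271; F⁻¹(0.95) = 0.729.

[0.271, 0.729]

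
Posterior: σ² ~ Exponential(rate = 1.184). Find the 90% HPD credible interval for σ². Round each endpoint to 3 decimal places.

[0.000, 1.945]

The exponential density is strictly decreasing on [0, ∞), so the HPD interval is anchored at 0: [0, q] with P(σ² ≤ q) = 0.90.
q = −ln(1 − 0.90) / 1.184 = 2.3026 / 1.184 = 1.945.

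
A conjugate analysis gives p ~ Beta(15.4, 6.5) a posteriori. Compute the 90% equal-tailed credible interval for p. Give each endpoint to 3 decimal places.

[0.536, 0.849]

Posterior: Beta(15.4, 6.5).
Equal-tailed 90% interval: the 0.05 and 0.95 quantiles of Beta(15.4, 6.5).
Posterior mean ≈ 0.703, SD ≈ 0.095; a Normal approximation gives roughly [0.546, 0.860].
Exact: F⁻¹(0.05) = 0.536; F⁻¹(0.95) = 0.849.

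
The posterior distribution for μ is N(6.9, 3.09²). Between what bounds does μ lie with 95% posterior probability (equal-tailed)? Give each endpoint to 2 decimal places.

[0.84, 12.96]

The posterior is symmetric, so the 95% equal-tailed interval is μ = 6.9 ± z·3.09 with z = 1.960.
Half-width: 1.960 × 3.09 = 6.06.
6.9 − 6.06 = 0.84; 6.9 + 6.06 = 12.96.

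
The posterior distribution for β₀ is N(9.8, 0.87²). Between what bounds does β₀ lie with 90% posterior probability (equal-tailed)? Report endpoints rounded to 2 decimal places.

The posterior is symmetric, so the 90% equal-tailed interval is β₀ = 9.8 ± z·0.87 with z = 1.645.
Half-width: 1.645 × 0.87 = 1.43.
9.8 − 1.43 = 8.37; 9.8 + 1.43 = 11.23.

[8.37, 11.23]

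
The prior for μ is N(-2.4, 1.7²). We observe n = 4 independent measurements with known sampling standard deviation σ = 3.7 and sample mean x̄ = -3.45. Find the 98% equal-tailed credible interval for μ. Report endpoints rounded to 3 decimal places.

Posterior precision = 1/1.7² + 4/3.7² = 0.3460 + 0.2922 = 0.6382, so posterior SD = 1.2518.
Posterior mean = (-2.4/1.7² + 4·-3.45/3.7²) / 0.6382 = -2.8807.
Interval: -2.8807 ± 2.326 × 1.2518 → [-5.793, 0.031].

[-5.793, 0.031]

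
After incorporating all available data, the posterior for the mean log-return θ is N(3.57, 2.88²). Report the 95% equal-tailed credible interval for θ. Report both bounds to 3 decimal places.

[-2.075, 9.215]

The posterior is symmetric, so the 95% equal-tailed interval is θ = 3.57 ± z·2.88 with z = 1.960.
Half-width: 1.960 × 2.88 = 5.645.
3.57 − 5.645 = -2.075; 3.57 + 5.645 = 9.215.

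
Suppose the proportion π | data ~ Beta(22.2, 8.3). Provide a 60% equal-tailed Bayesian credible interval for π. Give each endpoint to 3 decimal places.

Posterior: Beta(22.2, 8.3).
Equal-tailed 60% interval: the 0.2 and 0.8 quantiles of Beta(22.2, 8.3).
Posterior mean ≈ 0.728, SD ≈ 0.079; a Normal approximation gives roughly [0.661, 0.795].
Exact: F⁻¹(0.2) = 0.662; F⁻¹(0.8) = 0.797.

[0.662, 0.797]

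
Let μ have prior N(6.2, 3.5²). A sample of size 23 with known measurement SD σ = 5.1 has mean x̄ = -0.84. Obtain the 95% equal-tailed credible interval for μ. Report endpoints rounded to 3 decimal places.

[-2.239, 1.749]

Posterior precision = 1/3.5² + 23/5.1² = 0.0816 + 0.8843 = 0.9659, so posterior SD = 1.0175.
Posterior mean = (6.2/3.5² + 23·-0.84/5.1²) / 0.9659 = -0.2450.
Interval: -0.2450 ± 1.960 × 1.0175 → [-2.239, 1.749].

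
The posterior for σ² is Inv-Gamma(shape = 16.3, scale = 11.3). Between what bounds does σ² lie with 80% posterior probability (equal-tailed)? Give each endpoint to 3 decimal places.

Inverse-Gamma(16.3, 11.3) quantiles: F⁻¹(0.1) and F⁻¹(0.9).
Equivalently, 1/σ² ~ Gamma(16.3, rate = 11.3); invert its 0.9 and 0.1 quantiles.
Posterior mean ≈ 0.739, SD ≈ 0.195; a Normal approximation gives roughly [0.488, 0.989].
Exact: lower = 0.522; upper = 0.992.

[0.522, 0.992]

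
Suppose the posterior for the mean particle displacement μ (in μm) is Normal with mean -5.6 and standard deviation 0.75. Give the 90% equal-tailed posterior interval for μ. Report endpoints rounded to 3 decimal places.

[-6.834, -4.366]

The posterior is symmetric, so the 90% equal-tailed interval is μ = -5.6 ± z·0.75 with z = 1.645.
Half-width: 1.645 × 0.75 = 1.234.
-5.6 − 1.234 = -6.834; -5.6 + 1.234 = -4.366.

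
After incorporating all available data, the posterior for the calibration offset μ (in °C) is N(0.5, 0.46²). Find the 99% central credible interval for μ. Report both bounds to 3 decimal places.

[-0.685, 1.685]

The posterior is symmetric, so the 99% equal-tailed interval is μ = 0.5 ± z·0.46 with z = 2.576.
Half-width: 2.576 × 0.46 = 1.185.
0.5 − 1.185 = -0.685; 0.5 + 1.185 = 1.685.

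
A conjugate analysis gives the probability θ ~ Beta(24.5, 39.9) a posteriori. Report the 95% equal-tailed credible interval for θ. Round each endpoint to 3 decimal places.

[0.267, 0.501]

Posterior: Beta(24.5, 39.9).
Equal-tailed 95% interval: the 0.025 and 0.975 quantiles of Beta(24.5, 39.9).
Posterior mean ≈ 0.380, SD ≈ 0.060; a Normal approximation gives roughly [0.263, 0.498].
Exact: F⁻¹(0.025) = 0.267; F⁻¹(0.975) = 0.501.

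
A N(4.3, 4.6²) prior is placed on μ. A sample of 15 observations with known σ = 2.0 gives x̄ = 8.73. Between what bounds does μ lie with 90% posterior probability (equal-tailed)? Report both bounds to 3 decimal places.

[7.831, 9.519]

Posterior precision = 1/4.6² + 15/2.0² = 0.0473 + 3.7500 = 3.7973, so posterior SD = 0.5132.
Posterior mean = (4.3/4.6² + 15·8.73/2.0²) / 3.7973 = 8.6749.
Interval: 8.6749 ± 1.645 × 0.5132 → [7.831, 9.519].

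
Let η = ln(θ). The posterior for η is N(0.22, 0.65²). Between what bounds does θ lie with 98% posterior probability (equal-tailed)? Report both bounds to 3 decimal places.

[0.275, 5.653]

On the log scale the 98% interval is 0.22 ± 2.326 × 0.65 = [-1.2921, 1.7321].
Exponentiate: [e^-1.2921, e^1.7321] = [0.275, 5.653].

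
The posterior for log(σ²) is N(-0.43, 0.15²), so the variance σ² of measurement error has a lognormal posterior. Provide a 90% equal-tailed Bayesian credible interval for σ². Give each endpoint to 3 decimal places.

[0.508, 0.833]

On the log scale the 90% interval is -0.43 ± 1.645 × 0.15 = [-0.6767, -0.1833].
Exponentiate: [e^-0.6767, e^-0.1833] = [0.508, 0.833].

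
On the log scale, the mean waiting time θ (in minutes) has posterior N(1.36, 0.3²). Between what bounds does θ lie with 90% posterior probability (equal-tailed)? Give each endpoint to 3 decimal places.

[2.379, 6.382]

On the log scale the 90% interval is 1.36 ± 1.645 × 0.3 = [0.8665, 1.8535].
Exponentiate: [e^0.8665, e^1.8535] = [2.379, 6.382].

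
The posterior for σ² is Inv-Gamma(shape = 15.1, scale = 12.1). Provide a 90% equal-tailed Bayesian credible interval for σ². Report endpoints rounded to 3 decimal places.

Inverse-Gamma(15.1, 12.1) quantiles: F⁻¹(0.05) and F⁻¹(0.95).
Equivalently, 1/σ² ~ Gamma(15.1, rate = 12.1); invert its 0.95 and 0.05 quantiles.
Posterior mean ≈ 0.858, SD ≈ 0.237; a Normal approximation gives roughly [0.468, 1.248].
Exact: lower = 0.550; upper = 1.298.

[0.550, 1.298]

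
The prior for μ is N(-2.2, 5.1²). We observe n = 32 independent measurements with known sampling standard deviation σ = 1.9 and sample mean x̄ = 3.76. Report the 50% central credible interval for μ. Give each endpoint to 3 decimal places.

[3.508, 3.960]

Posterior precision = 1/5.1² + 32/1.9² = 0.0384 + 8.8643 = 8.9027, so posterior SD = 0.3351.
Posterior mean = (-2.2/5.1² + 32·3.76/1.9²) / 8.9027 = 3.7343.
Interval: 3.7343 ± 0.674 × 0.3351 → [3.508, 3.960].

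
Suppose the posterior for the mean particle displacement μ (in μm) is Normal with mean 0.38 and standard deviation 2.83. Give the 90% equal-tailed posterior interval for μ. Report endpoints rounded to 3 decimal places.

[-4.275, 5.035]

The posterior is symmetric, so the 90% equal-tailed interval is μ = 0.38 ± z·2.83 with z = 1.645.
Half-width: 1.645 × 2.83 = 4.655.
0.38 − 4.655 = -4.275; 0.38 + 4.655 = 5.035.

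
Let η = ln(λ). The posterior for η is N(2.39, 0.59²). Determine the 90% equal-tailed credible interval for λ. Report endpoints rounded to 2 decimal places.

[4.14, 28.80]

On the log scale the 90% interval is 2.39 ± 1.645 × 0.59 = [1.4195, 3.3605].
Exponentiate: [e^1.4195, e^3.3605] = [4.14, 28.80].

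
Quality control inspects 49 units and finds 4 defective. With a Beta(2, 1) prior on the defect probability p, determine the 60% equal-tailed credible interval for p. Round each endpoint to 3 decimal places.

Posterior: Beta(2+4, 1+45) = Beta(6, 46).
Equal-tailed 60% interval: the 0.2 and 0.8 quantiles of Beta(6, 46).
Posterior mean ≈ 0.115, SD ≈ 0.044; a Normal approximation gives roughly [0.078, 0.152].
Exact: F⁻¹(0.2) = 0.077; F⁻¹(0.8) = 0.151.

[0.077, 0.151]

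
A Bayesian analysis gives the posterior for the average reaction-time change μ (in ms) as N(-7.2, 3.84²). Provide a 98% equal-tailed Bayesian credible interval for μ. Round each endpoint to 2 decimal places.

The posterior is symmetric, so the 98% equal-tailed interval is μ = -7.2 ± z·3.84 with z = 2.326.
Half-width: 2.326 × 3.84 = 8.93.
-7.2 − 8.93 = -16.13; -7.2 + 8.93 = 1.73.

[-16.13, 1.73]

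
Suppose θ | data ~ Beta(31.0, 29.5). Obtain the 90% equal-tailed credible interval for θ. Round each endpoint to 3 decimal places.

Posterior: Beta(31.0, 29.5).
Equal-tailed 90% interval: the 0.05 and 0.95 quantiles of Beta(31.0, 29.5).
Posterior mean ≈ 0.512, SD ≈ 0.064; a Normal approximation gives roughly [0.408, 0.617].
Exact: F⁻¹(0.05) = 0.407; F⁻¹(0.95) = 0.617.

[0.407, 0.617]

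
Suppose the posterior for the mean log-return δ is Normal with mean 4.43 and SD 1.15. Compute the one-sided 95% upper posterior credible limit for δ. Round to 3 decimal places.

6.322

Need U with P(δ ≤ U) = 0.95: U = 4.43 + z_{0.05}·1.15.
z = 1.645; U = 4.43 + 1.645 × 1.15 = 6.322.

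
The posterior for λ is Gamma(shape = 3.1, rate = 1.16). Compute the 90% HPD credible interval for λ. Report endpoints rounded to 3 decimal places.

[0.419, 4.853]

The posterior is unimodal and skewed, so the HPD interval has equal density at both endpoints and is the shortest 90% interval.
Solving f(0.419) = f(4.853) with F(4.853) − F(0.419) = 0.90 gives [0.419, 4.853].
For comparison, the equal-tailed interval is [0.749, 5.556]; the HPD is narrower and shifted toward the mode.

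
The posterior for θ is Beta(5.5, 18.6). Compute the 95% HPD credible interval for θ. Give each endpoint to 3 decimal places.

The posterior is unimodal and skewed, so the HPD interval has equal density at both endpoints and is the shortest 95% interval.
Solving f(0.076) = f(0.394) with F(0.394) − F(0.076) = 0.95 gives [0.076, 0.394].
For comparison, the equal-tailed interval is [0.088, 0.411]; the HPD is narrower and shifted toward the mode.

[0.076, 0.394]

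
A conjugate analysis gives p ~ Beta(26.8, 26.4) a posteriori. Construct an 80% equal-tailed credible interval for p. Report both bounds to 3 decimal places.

[0.416, 0.591]

Posterior: Beta(26.8, 26.4).
Equal-tailed 80% interval: the 0.1 and 0.9 quantiles of Beta(26.8, 26.4).
Posterior mean ≈ 0.504, SD ≈ 0.068; a Normal approximation gives roughly [0.417, 0.591].
Exact: F⁻¹(0.1) = 0.416; F⁻¹(0.9) = 0.591.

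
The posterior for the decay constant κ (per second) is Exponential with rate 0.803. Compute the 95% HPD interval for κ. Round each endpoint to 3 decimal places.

The exponential density is strictly decreasing on [0, ∞), so the HPD interval is anchored at 0: [0, q] with P(κ ≤ q) = 0.95.
q = −ln(1 − 0.95) / 0.803 = 2.9957 / 0.803 = 3.731.

[0.000, 3.731]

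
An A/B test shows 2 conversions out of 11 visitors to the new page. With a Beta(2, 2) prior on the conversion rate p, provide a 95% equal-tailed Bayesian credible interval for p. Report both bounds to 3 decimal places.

[0.084, 0.508]

Posterior: Beta(2+2, 2+9) = Beta(4, 11).
Equal-tailed 95% interval: the 0.025 and 0.975 quantiles of Beta(4, 11).
Posterior mean ≈ 0.267, SD ≈ 0.111; a Normal approximation gives roughly [0.050, 0.483].
Exact: F⁻¹(0.025) = 0.084; F⁻¹(0.975) = 0.508.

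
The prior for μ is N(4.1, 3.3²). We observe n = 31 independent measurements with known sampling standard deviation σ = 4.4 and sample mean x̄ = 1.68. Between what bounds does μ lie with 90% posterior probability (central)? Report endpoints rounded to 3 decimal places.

[0.547, 3.075]

Posterior precision = 1/3.3² + 31/4.4² = 0.0918 + 1.6012 = 1.6931, so posterior SD = 0.7685.
Posterior mean = (4.1/3.3² + 31·1.68/4.4²) / 1.6931 = 1.8113.
Interval: 1.8113 ± 1.645 × 0.7685 → [0.547, 3.075].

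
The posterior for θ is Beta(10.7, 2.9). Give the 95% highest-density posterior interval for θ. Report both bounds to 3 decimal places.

The posterior is unimodal and skewed, so the HPD interval has equal density at both endpoints and is the shortest 95% interval.
Solving f(0.578) = f(0.970) with F(0.970) − F(0.578) = 0.95 gives [0.578, 0.970].
For comparison, the equal-tailed interval is [0.543, 0.952]; the HPD is narrower and shifted toward the mode.

[0.578, 0.970]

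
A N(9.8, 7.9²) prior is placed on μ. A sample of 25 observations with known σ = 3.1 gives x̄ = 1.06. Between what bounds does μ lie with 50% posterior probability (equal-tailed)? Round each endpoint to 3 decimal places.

[0.697, 1.530]

Posterior precision = 1/7.9² + 25/3.1² = 0.0160 + 2.6015 = 2.6175, so posterior SD = 0.6181.
Posterior mean = (9.8/7.9² + 25·1.06/3.1²) / 2.6175 = 1.1135.
Interval: 1.1135 ± 0.674 × 0.6181 → [0.697, 1.530].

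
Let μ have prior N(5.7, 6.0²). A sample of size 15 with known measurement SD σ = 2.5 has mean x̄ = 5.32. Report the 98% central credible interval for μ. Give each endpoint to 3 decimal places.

Posterior precision = 1/6.0² + 15/2.5² = 0.0278 + 2.4000 = 2.4278, so posterior SD = 0.6418.
Posterior mean = (5.7/6.0² + 15·5.32/2.5²) / 2.4278 = 5.3243.
Interval: 5.3243 ± 2.326 × 0.6418 → [3.831, 6.817].

[3.831, 6.817]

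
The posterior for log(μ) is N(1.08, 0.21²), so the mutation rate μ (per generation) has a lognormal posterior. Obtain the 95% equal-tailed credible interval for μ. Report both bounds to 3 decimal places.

[1.951, 4.444]

On the log scale the 95% interval is 1.08 ± 1.960 × 0.21 = [0.6684, 1.4916].
Exponentiate: [e^0.6684, e^1.4916] = [1.951, 4.444].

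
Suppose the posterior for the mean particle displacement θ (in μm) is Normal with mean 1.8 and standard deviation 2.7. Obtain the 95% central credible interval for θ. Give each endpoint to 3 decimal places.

[-3.492, 7.092]

The posterior is symmetric, so the 95% equal-tailed interval is θ = 1.8 ± z·2.7 with z = 1.960.
Half-width: 1.960 × 2.7 = 5.292.
1.8 − 5.292 = -3.492; 1.8 + 5.292 = 7.092.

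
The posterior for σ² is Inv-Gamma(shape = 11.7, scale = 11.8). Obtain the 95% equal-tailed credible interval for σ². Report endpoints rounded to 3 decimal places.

[0.612, 1.971]

Inverse-Gamma(11.7, 11.8) quantiles: F⁻¹(0.025) and F⁻¹(0.975).
Equivalently, 1/σ² ~ Gamma(11.7, rate = 11.8); invert its 0.975 and 0.025 quantiles.
Posterior mean ≈ 1.103, SD ≈ 0.354; a Normal approximation gives roughly [0.409, 1.797].
Exact: lower = 0.612; upper = 1.971.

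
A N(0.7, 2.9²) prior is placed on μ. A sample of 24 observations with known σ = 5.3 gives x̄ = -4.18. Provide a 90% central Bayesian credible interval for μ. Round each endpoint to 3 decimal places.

Posterior precision = 1/2.9² + 24/5.3² = 0.1189 + 0.8544 = 0.9733, so posterior SD = 1.0136.
Posterior mean = (0.7/2.9² + 24·-4.18/5.3²) / 0.9733 = -3.5838.
Interval: -3.5838 ± 1.645 × 1.0136 → [-5.251, -1.917].

[-5.251, -1.917]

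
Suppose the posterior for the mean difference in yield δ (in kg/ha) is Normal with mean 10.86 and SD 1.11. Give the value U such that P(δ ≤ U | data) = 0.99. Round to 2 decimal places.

13.44

Need U with P(δ ≤ U) = 0.99: U = 10.86 + z_{0.01}·1.11.
z = 2.326; U = 10.86 + 2.326 × 1.11 = 13.44.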